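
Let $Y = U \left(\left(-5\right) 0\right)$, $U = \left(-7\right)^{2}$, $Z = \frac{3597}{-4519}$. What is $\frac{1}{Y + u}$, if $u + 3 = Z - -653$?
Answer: $\frac{4519}{2933753} \approx 0.0015403$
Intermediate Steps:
$Z = - \frac{3597}{4519}$ ($Z = 3597 \left(- \frac{1}{4519}\right) = - \frac{3597}{4519} \approx -0.79597$)
$u = \frac{2933753}{4519}$ ($u = -3 - - \frac{2947310}{4519} = -3 + \left(- \frac{3597}{4519} + 653\right) = -3 + \frac{2947310}{4519} = \frac{2933753}{4519} \approx 649.2$)
$U = 49$
$Y = 0$ ($Y = 49 \left(\left(-5\right) 0\right) = 49 \cdot 0 = 0$)
$\frac{1}{Y + u} = \frac{1}{0 + \frac{2933753}{4519}} = \frac{1}{\frac{2933753}{4519}} = \frac{4519}{2933753}$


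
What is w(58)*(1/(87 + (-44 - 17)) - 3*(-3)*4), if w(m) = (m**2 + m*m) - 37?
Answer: 6269467/26 ≈ 2.4113e+5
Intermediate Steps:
w(m) = -37 + 2*m**2 (w(m) = (m**2 + m**2) - 37 = 2*m**2 - 37 = -37 + 2*m**2)
w(58)*(1/(87 + (-44 - 17)) - 3*(-3)*4) = (-37 + 2*58**2)*(1/(87 + (-44 - 17)) - 3*(-3)*4) = (-37 + 2*3364)*(1/(87 - 61) + 9*4) = (-37 + 6728)*(1/26 + 36) = 6691*(1/26 + 36) = 6691*(937/26) = 6269467/26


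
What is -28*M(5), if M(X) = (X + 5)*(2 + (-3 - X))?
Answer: 1680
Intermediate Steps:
M(X) = (-1 - X)*(5 + X) (M(X) = (5 + X)*(-1 - X) = (-1 - X)*(5 + X))
-28*M(5) = -28*(-5 - 1*5² - 6*5) = -28*(-5 - 1*25 - 30) = -28*(-5 - 25 - 30) = -28*(-60) = 1680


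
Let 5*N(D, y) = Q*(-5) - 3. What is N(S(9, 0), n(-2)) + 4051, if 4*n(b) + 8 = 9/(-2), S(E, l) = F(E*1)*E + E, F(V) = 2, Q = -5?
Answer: 20277/5 ≈ 4055.4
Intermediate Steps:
S(E, l) = 3*E (S(E, l) = 2*E + E = 3*E)
n(b) = -25/8 (n(b) = -2 + (9/(-2))/4 = -2 + (9*(-½))/4 = -2 + (¼)*(-9/2) = -2 - 9/8 = -25/8)
N(D, y) = 22/5 (N(D, y) = (-5*(-5) - 3)/5 = (25 - 3)/5 = (⅕)*22 = 22/5)
N(S(9, 0), n(-2)) + 4051 = 22/5 + 4051 = 20277/5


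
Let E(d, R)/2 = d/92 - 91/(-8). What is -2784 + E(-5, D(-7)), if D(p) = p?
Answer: -254045/92 ≈ -2761.4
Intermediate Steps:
E(d, R) = 91/4 + d/46 (E(d, R) = 2*(d/92 - 91/(-8)) = 2*(d*(1/92) - 91*(-1/8)) = 2*(d/92 + 91/8) = 2*(91/8 + d/92) = 91/4 + d/46)
-2784 + E(-5, D(-7)) = -2784 + (91/4 + (1/46)*(-5)) = -2784 + (91/4 - 5/46) = -2784 + 2083/92 = -254045/92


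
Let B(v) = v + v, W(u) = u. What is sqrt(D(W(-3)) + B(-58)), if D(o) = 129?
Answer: sqrt(13) ≈ 3.6056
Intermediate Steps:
B(v) = 2*v
sqrt(D(W(-3)) + B(-58)) = sqrt(129 + 2*(-58)) = sqrt(129 - 116) = sqrt(13)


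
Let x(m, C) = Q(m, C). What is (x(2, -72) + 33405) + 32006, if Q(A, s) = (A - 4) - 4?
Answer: 65405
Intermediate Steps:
Q(A, s) = -8 + A (Q(A, s) = (-4 + A) - 4 = -8 + A)
x(m, C) = -8 + m
(x(2, -72) + 33405) + 32006 = ((-8 + 2) + 33405) + 32006 = (-6 + 33405) + 32006 = 33399 + 32006 = 65405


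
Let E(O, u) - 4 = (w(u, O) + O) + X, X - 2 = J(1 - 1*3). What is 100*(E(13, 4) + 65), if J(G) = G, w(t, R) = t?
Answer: 8600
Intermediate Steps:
X = 0 (X = 2 + (1 - 1*3) = 2 + (1 - 3) = 2 - 2 = 0)
E(O, u) = 4 + O + u (E(O, u) = 4 + ((u + O) + 0) = 4 + ((O + u) + 0) = 4 + (O + u) = 4 + O + u)
100*(E(13, 4) + 65) = 100*((4 + 13 + 4) + 65) = 100*(21 + 65) = 100*86 = 8600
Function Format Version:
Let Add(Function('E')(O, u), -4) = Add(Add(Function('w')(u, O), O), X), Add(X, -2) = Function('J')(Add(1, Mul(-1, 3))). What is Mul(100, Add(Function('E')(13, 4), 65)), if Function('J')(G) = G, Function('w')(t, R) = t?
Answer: 8600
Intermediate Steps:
X = 0 (X = Add(2, Add(1, Mul(-1, 3))) = Add(2, Add(1, -3)) = Add(2, -2) = 0)
Function('E')(O, u) = Add(4, O, u) (Function('E')(O, u) = Add(4, Add(Add(u, O), 0)) = Add(4, Add(Add(O, u), 0)) = Add(4, Add(O, u)) = Add(4, O, u))
Mul(100, Add(Function('E')(13, 4), 65)) = Mul(100, Add(Add(4, 13, 4), 65)) = Mul(100, Add(21, 65)) = Mul(100, 86) = 8600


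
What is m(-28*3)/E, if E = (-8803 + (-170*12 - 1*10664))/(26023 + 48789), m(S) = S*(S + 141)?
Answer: 119399952/7169 ≈ 16655.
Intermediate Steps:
m(S) = S*(141 + S)
E = -21507/74812 (E = (-8803 + (-2040 - 10664))/74812 = (-8803 - 12704)*(1/74812) = -21507*1/74812 = -21507/74812 ≈ -0.28748)
m(-28*3)/E = ((-28*3)*(141 - 28*3))/(-21507/74812) = -84*(141 - 84)*(-74812/21507) = -84*57*(-74812/21507) = -4788*(-74812/21507) = 119399952/7169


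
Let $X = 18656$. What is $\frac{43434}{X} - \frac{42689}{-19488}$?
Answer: $\frac{51338993}{11361504} \approx 4.5187$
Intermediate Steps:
$\frac{43434}{X} - \frac{42689}{-19488} = \frac{43434}{18656} - \frac{42689}{-19488} = 43434 \cdot \frac{1}{18656} - - \frac{42689}{19488} = \frac{21717}{9328} + \frac{42689}{19488} = \frac{51338993}{11361504}$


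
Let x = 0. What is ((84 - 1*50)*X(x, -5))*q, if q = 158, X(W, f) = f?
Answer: -26860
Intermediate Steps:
((84 - 1*50)*X(x, -5))*q = ((84 - 1*50)*(-5))*158 = ((84 - 50)*(-5))*158 = (34*(-5))*158 = -170*158 = -26860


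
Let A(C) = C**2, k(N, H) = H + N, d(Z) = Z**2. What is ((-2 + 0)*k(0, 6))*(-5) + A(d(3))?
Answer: 141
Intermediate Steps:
((-2 + 0)*k(0, 6))*(-5) + A(d(3)) = ((-2 + 0)*(6 + 0))*(-5) + (3**2)**2 = -2*6*(-5) + 9**2 = -12*(-5) + 81 = 60 + 81 = 141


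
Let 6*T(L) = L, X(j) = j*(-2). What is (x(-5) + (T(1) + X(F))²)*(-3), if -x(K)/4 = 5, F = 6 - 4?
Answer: 191/12 ≈ 15.917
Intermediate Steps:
F = 2
X(j) = -2*j
x(K) = -20 (x(K) = -4*5 = -20)
T(L) = L/6
(x(-5) + (T(1) + X(F))²)*(-3) = (-20 + ((⅙)*1 - 2*2)²)*(-3) = (-20 + (⅙ - 4)²)*(-3) = (-20 + (-23/6)²)*(-3) = (-20 + 529/36)*(-3) = -191/36*(-3) = 191/12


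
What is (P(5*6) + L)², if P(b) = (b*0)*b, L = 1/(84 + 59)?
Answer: 1/20449 ≈ 4.8902e-5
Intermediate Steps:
L = 1/143 ≈ 0.0069930
P(b) = 0 (P(b) = 0*b = 0)
(P(5*6) + L)² = (0 + 1/143)² = (1/143)² = 1/20449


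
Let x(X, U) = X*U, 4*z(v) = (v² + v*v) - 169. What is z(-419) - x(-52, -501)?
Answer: 246745/4 ≈ 61686.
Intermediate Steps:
z(v) = -169/4 + v²/2 (z(v) = ((v² + v*v) - 169)/4 = ((v² + v²) - 169)/4 = (2*v² - 169)/4 = (-169 + 2*v²)/4 = -169/4 + v²/2)
x(X, U) = U*X
z(-419) - x(-52, -501) = (-169/4 + (½)*(-419)²) - (-501)*(-52) = (-169/4 + (½)*175561) - 1*26052 = (-169/4 + 175561/2) - 26052 = 350953/4 - 26052 = 246745/4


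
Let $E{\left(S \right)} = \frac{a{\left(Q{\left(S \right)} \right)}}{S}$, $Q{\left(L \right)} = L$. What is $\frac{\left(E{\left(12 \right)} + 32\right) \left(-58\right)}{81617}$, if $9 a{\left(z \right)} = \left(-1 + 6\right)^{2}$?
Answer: $- \frac{100949}{4407318} \approx -0.022905$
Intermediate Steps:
$a{\left(z \right)} = \frac{25}{9}$ ($a{\left(z \right)} = \frac{\left(-1 + 6\right)^{2}}{9} = \frac{5^{2}}{9} = \frac{1}{9} \cdot 25 = \frac{25}{9}$)
$E{\left(S \right)} = \frac{25}{9 S}$
$\frac{\left(E{\left(12 \right)} + 32\right) \left(-58\right)}{81617} = \frac{\left(\frac{25}{9 \cdot 12} + 32\right) \left(-58\right)}{81617} = \left(\frac{25}{9} \cdot \frac{1}{12} + 32\right) \left(-58\right) \frac{1}{81617} = \left(\frac{25}{108} + 32\right) \left(-58\right) \frac{1}{81617} = \frac{3481}{108} \left(-58\right) \frac{1}{81617} = \left(- \frac{100949}{54}\right) \frac{1}{81617} = - \frac{100949}{4407318}$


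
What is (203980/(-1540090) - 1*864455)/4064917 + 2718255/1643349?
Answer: 494311366734142486/342930674299555099 ≈ 1.4414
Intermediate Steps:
(203980/(-1540090) - 1*864455)/4064917 + 2718255/1643349 = (203980*(-1/1540090) - 864455)*(1/4064917) + 2718255*(1/1643349) = (-20398/154009 - 864455)*(1/4064917) + 906085/547783 = -133133870493/154009*1/4064917 + 906085/547783 = -133133870493/626033802253 + 906085/547783 = 494311366734142486/342930674299555099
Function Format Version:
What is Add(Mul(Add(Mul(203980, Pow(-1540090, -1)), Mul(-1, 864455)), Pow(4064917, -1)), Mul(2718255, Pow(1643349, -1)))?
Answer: Rational(494311366734142486, 342930674299555099) ≈ 1.4414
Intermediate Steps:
Add(Mul(Add(Mul(203980, Pow(-1540090, -1)), Mul(-1, 864455)), Pow(4064917, -1)), Mul(2718255, Pow(1643349, -1))) = Add(Mul(Add(Mul(203980, Rational(-1, 1540090)), -864455), Rational(1, 4064917)), Mul(2718255, Rational(1, 1643349))) = Add(Mul(Add(Rational(-20398, 154009), -864455), Rational(1, 4064917)), Rational(906085, 547783)) = Add(Mul(Rational(-133133870493, 154009), Rational(1, 4064917)), Rational(906085, 547783)) = Add(Rational(-133133870493, 626033802253), Rational(906085, 547783)) = Rational(494311366734142486, 342930674299555099)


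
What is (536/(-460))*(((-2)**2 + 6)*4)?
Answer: -1072/23 ≈ -46.609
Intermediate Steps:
(536/(-460))*(((-2)**2 + 6)*4) = (536*(-1/460))*((4 + 6)*4) = -268*4/23 = -134/115*40 = -1072/23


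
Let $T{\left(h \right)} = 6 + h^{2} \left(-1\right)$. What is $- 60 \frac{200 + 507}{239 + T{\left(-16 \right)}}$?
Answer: $\frac{42420}{11} \approx 3856.4$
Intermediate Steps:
$T{\left(h \right)} = 6 - h^{2}$
$- 60 \frac{200 + 507}{239 + T{\left(-16 \right)}} = - 60 \frac{200 + 507}{239 + \left(6 - \left(-16\right)^{2}\right)} = - 60 \frac{707}{239 + \left(6 - 256\right)} = - 60 \frac{707}{239 - 250} = - 60 \frac{707}{-11} = - 60 \cdot 707 \left(- \frac{1}{11}\right) = \left(-60\right) \left(- \frac{707}{11}\right) = \frac{42420}{11}$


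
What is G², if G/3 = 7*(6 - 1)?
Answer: 11025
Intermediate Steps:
G = 105 (G = 3*(7*(6 - 1)) = 3*(7*5) = 3*35 = 105)
G² = 105² = 11025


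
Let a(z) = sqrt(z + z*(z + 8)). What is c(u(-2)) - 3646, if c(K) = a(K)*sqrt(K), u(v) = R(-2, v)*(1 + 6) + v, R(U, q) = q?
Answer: -3646 + 16*I*sqrt(7) ≈ -3646.0 + 42.332*I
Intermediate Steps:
a(z) = sqrt(z + z*(8 + z))
u(v) = 8*v (u(v) = v*(1 + 6) + v = v*7 + v = 7*v + v = 8*v)
c(K) = sqrt(K)*sqrt(K*(9 + K)) (c(K) = sqrt(K*(9 + K))*sqrt(K) = sqrt(K)*sqrt(K*(9 + K)))
c(u(-2)) - 3646 = sqrt(8*(-2))*sqrt((8*(-2))*(9 + 8*(-2))) - 3646 = sqrt(-16)*sqrt(-16*(9 - 16)) - 3646 = (4*I)*sqrt(-16*(-7)) - 3646 = (4*I)*sqrt(112) - 3646 = (4*I)*(4*sqrt(7)) - 3646 = 16*I*sqrt(7) - 3646 = -3646 + 16*I*sqrt(7)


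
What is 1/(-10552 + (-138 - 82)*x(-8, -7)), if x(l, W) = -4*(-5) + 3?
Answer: -1/15612 ≈ -6.4053e-5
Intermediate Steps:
x(l, W) = 23 (x(l, W) = 20 + 3 = 23)
1/(-10552 + (-138 - 82)*x(-8, -7)) = 1/(-10552 + (-138 - 82)*23) = 1/(-10552 - 220*23) = 1/(-10552 - 5060) = 1/(-15612) = -1/15612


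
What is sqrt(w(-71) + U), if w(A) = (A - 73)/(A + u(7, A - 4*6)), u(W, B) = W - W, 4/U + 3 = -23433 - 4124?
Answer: sqrt(485320017910)/489190 ≈ 1.4241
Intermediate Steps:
U = -1/6890 (U = 4/(-3 + (-23433 - 4124)) = 4/(-3 - 27557) = 4/(-27560) = 4*(-1/27560) = -1/6890 ≈ -0.00014514)
u(W, B) = 0
w(A) = (-73 + A)/A (w(A) = (A - 73)/(A + 0) = (-73 + A)/A)
sqrt(w(-71) + U) = sqrt((-73 - 71)/(-71) - 1/6890) = sqrt(-1/71*(-144) - 1/6890) = sqrt(144/71 - 1/6890) = sqrt(992089/489190) = sqrt(485320017910)/489190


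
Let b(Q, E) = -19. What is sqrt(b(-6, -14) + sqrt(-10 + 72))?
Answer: sqrt(-19 + sqrt(62)) ≈ 3.3356*I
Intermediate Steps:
sqrt(b(-6, -14) + sqrt(-10 + 72)) = sqrt(-19 + sqrt(-10 + 72)) = sqrt(-19 + sqrt(62))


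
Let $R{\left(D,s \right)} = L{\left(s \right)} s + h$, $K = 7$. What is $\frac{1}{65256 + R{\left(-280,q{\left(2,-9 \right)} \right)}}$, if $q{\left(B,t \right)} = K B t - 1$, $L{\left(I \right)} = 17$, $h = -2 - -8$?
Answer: $\frac{1}{63103} \approx 1.5847 \cdot 10^{-5}$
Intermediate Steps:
$h = 6$ ($h = -2 + 8 = 6$)
$q{\left(B,t \right)} = -1 + 7 B t$ ($q{\left(B,t \right)} = 7 B t - 1 = -1 + 7 B t$)
$R{\left(D,s \right)} = 6 + 17 s$ ($R{\left(D,s \right)} = 17 s + 6 = 6 + 17 s$)
$\frac{1}{65256 + R{\left(-280,q{\left(2,-9 \right)} \right)}} = \frac{1}{65256 + \left(6 + 17 \left(-1 + 7 \cdot 2 \left(-9\right)\right)\right)} = \frac{1}{65256 + \left(6 + 17 \left(-1 - 126\right)\right)} = \frac{1}{65256 + \left(6 + 17 \left(-127\right)\right)} = \frac{1}{65256 + \left(6 - 2159\right)} = \frac{1}{65256 - 2153} = \frac{1}{63103}$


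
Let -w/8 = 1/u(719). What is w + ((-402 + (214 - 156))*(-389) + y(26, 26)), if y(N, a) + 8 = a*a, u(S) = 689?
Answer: 92659468/689 ≈ 1.3448e+5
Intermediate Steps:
y(N, a) = -8 + a**2 (y(N, a) = -8 + a*a = -8 + a**2)
w = -8/689 ≈ -0.011611
w + ((-402 + (214 - 156))*(-389) + y(26, 26)) = -8/689 + ((-402 + (214 - 156))*(-389) + (-8 + 26**2)) = -8/689 + ((-402 + 58)*(-389) + (-8 + 676)) = -8/689 + (-344*(-389) + 668) = -8/689 + (133816 + 668) = -8/689 + 134484 = 92659468/689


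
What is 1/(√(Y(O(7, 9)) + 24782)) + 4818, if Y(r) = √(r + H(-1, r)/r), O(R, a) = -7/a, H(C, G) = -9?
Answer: 4818 + √42/(2*√(260211 + √1190)) ≈ 4818.0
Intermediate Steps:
Y(r) = √(r - 9/r)
1/(√(Y(O(7, 9)) + 24782)) + 4818 = 1/(√(√(-7/9 - 9/((-7/9))) + 24782)) + 4818 = 1/(√(√(-7*⅑ - 9/((-7*⅑))) + 24782)) + 4818 = 1/(√(√(-7/9 - 9/(-7/9)) + 24782)) + 4818 = 1/(√(√(-7/9 - 9*(-9/7)) + 24782)) + 4818 = 1/(√(√(-7/9 + 81/7) + 24782)) + 4818 = 1/(√(√(680/63) + 24782)) + 4818 = 1/(√(2*√1190/21 + 24782)) + 4818 = 1/(√(24782 + 2*√1190/21)) + 4818 = (24782 + 2*√1190/21)^(-½) + 4818 = 4818 + (24782 + 2*√1190/21)^(-½)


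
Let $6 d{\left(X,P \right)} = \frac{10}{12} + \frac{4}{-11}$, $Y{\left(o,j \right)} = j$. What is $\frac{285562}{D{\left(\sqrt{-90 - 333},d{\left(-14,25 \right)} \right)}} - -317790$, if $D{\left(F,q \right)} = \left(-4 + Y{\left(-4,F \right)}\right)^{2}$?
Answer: $\frac{8 \left(- 16131871 i + 953370 \sqrt{47}\right)}{- 407 i + 24 \sqrt{47}} \approx 3.1719 \cdot 10^{5} + 243.8 i$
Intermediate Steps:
$d{\left(X,P \right)} = \frac{31}{396}$ ($d{\left(X,P \right)} = \frac{\frac{10}{12} + \frac{4}{-11}}{6} = \frac{10 \cdot \frac{1}{12} + 4 \left(- \frac{1}{11}\right)}{6} = \frac{\frac{5}{6} - \frac{4}{11}}{6} = \frac{1}{6} \cdot \frac{31}{66} = \frac{31}{396}$)
$D{\left(F,q \right)} = \left(-4 + F\right)^{2}$
$\frac{285562}{D{\left(\sqrt{-90 - 333},d{\left(-14,25 \right)} \right)}} - -317790 = \frac{285562}{\left(-4 + \sqrt{-90 - 333}\right)^{2}} - -317790 = \frac{285562}{\left(-4 + \sqrt{-423}\right)^{2}} + 317790 = \frac{285562}{\left(-4 + 3 i \sqrt{47}\right)^{2}} + 317790 = 317790 + \frac{285562}{\left(-4 + 3 i \sqrt{47}\right)^{2}}$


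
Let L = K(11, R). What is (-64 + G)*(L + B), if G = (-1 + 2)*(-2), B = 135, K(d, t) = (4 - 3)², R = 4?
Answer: -8976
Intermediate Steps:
K(d, t) = 1 (K(d, t) = 1² = 1)
G = -2 (G = 1*(-2) = -2)
L = 1
(-64 + G)*(L + B) = (-64 - 2)*(1 + 135) = -66*136 = -8976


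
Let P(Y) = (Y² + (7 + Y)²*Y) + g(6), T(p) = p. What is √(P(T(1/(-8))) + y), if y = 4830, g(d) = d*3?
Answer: √4958318/32 ≈ 69.585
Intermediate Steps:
g(d) = 3*d
P(Y) = 18 + Y² + Y*(7 + Y)² (P(Y) = (Y² + (7 + Y)²*Y) + 3*6 = (Y² + Y*(7 + Y)²) + 18 = 18 + Y² + Y*(7 + Y)²)
√(P(T(1/(-8))) + y) = √((18 + (1/(-8))² + (1/(-8))*(7 + 1/(-8))²) + 4830) = √((18 + (1*(-⅛))² + (1*(-⅛))*(7 + 1*(-⅛))²) + 4830) = √((18 + (-⅛)² - (7 - ⅛)²/8) + 4830) = √((18 + 1/64 - (55/8)²/8) + 4830) = √((18 + 1/64 - ⅛*3025/64) + 4830) = √((18 + 1/64 - 3025/512) + 4830) = √(6199/512 + 4830) = √(2479159/512) = √4958318/32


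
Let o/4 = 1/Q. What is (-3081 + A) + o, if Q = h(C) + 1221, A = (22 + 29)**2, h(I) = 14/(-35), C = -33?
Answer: -2929420/6103 ≈ -480.00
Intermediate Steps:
h(I) = -2/5 (h(I) = 14*(-1/35) = -2/5)
A = 2601 (A = 51**2 = 2601)
Q = 6103/5 (Q = -2/5 + 1221 = 6103/5 ≈ 1220.6)
o = 20/6103 (o = 4/(6103/5) = 4*(5/6103) = 20/6103 ≈ 0.0032771)
(-3081 + A) + o = (-3081 + 2601) + 20/6103 = -480 + 20/6103 = -2929420/6103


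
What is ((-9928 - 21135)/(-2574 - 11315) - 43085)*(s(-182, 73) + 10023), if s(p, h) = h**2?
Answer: -483488213616/731 ≈ -6.6141e+8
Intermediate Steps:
((-9928 - 21135)/(-2574 - 11315) - 43085)*(s(-182, 73) + 10023) = ((-9928 - 21135)/(-2574 - 11315) - 43085)*(73**2 + 10023) = (-31063/(-13889) - 43085)*(5329 + 10023) = (-31063*(-1/13889) - 43085)*15352 = (31063/13889 - 43085)*15352 = -598376502/13889*15352 = -483488213616/731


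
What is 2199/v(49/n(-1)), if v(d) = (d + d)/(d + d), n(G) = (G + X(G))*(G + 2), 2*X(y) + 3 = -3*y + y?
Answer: 2199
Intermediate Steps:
X(y) = -3/2 - y (X(y) = -3/2 + (-3*y + y)/2 = -3/2 + (-2*y)/2 = -3/2 - y)
n(G) = -3 - 3*G/2 (n(G) = (G + (-3/2 - G))*(G + 2) = -3*(2 + G)/2 = -3 - 3*G/2)
v(d) = 1 (v(d) = (2*d)/((2*d)) = (2*d)*(1/(2*d)) = 1)
2199/v(49/n(-1)) = 2199/1 = 2199*1 = 2199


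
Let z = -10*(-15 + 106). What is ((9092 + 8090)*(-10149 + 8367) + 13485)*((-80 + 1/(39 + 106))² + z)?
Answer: -3531922400802789/21025 ≈ -1.6799e+11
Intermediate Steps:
z = -910 (z = -10*91 = -910)
((9092 + 8090)*(-10149 + 8367) + 13485)*((-80 + 1/(39 + 106))² + z) = ((9092 + 8090)*(-10149 + 8367) + 13485)*((-80 + 1/(39 + 106))² - 910) = (17182*(-1782) + 13485)*((-80 + 1/145)² - 910) = (-30618324 + 13485)*((-80 + 1/145)² - 910) = -30604839*((-11599/145)² - 910) = -30604839*(134536801/21025 - 910) = -30604839*115404051/21025 = -3531922400802789/21025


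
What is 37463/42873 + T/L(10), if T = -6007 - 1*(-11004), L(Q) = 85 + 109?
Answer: 221504203/8317362 ≈ 26.632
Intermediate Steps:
L(Q) = 194
T = 4997 (T = -6007 + 11004 = 4997)
37463/42873 + T/L(10) = 37463/42873 + 4997/194 = 221504203/8317362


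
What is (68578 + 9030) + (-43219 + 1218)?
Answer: 35607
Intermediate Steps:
(68578 + 9030) + (-43219 + 1218) = 77608 - 42001 = 35607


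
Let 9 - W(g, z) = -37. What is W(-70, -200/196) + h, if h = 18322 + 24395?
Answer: 42763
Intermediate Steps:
W(g, z) = 46 (W(g, z) = 9 - 1*(-37) = 9 + 37 = 46)
h = 42717
W(-70, -200/196) + h = 46 + 42717 = 42763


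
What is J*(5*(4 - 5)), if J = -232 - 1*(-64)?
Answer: 840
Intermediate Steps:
J = -168 (J = -232 + 64 = -168)
J*(5*(4 - 5)) = -840*(4 - 5) = -840*(-1) = -168*(-5) = 840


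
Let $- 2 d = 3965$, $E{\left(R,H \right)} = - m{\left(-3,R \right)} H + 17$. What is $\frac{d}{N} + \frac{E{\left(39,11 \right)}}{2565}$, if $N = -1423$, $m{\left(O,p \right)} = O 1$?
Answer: $\frac{2062505}{1459998} \approx 1.4127$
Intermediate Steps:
$m{\left(O,p \right)} = O$
$E{\left(R,H \right)} = 17 + 3 H$ ($E{\left(R,H \right)} = \left(-1\right) \left(-3\right) H + 17 = 3 H + 17 = 17 + 3 H$)
$d = - \frac{3965}{2}$ ($d = \left(- \frac{1}{2}\right) 3965 = - \frac{3965}{2} \approx -1982.5$)
$\frac{d}{N} + \frac{E{\left(39,11 \right)}}{2565} = - \frac{3965}{2 \left(-1423\right)} + \frac{17 + 3 \cdot 11}{2565} = \left(- \frac{3965}{2}\right) \left(- \frac{1}{1423}\right) + \left(17 + 33\right) \frac{1}{2565} = \frac{3965}{2846} + 50 \cdot \frac{1}{2565} = \frac{3965}{2846} + \frac{10}{513} = \frac{2062505}{1459998}$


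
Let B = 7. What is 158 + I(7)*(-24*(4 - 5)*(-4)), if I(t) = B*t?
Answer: -4546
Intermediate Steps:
I(t) = 7*t
158 + I(7)*(-24*(4 - 5)*(-4)) = 158 + (7*7)*(-24*(4 - 5)*(-4)) = 158 + 49*(-(-24)*(-4)) = 158 + 49*(-24*4) = 158 + 49*(-96) = 158 - 4704 = -4546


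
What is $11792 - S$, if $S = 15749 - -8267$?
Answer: $-12224$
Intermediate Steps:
$S = 24016$ ($S = 15749 + 8267 = 24016$)
$11792 - S = 11792 - 24016 = -12224$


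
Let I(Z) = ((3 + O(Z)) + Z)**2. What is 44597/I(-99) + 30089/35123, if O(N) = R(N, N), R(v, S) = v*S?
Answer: 2835559775656/3308130879075 ≈ 0.85715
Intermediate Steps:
R(v, S) = S*v
O(N) = N**2 (O(N) = N*N = N**2)
I(Z) = (3 + Z + Z**2)**2 (I(Z) = ((3 + Z**2) + Z)**2 = (3 + Z + Z**2)**2)
44597/I(-99) + 30089/35123 = 44597/((3 - 99 + (-99)**2)**2) + 30089/35123 = 44597/((3 - 99 + 9801)**2) + 30089*(1/35123) = 44597/(9705**2) + 30089/35123 = 44597/94187025 + 30089/35123 = 2835559775656/3308130879075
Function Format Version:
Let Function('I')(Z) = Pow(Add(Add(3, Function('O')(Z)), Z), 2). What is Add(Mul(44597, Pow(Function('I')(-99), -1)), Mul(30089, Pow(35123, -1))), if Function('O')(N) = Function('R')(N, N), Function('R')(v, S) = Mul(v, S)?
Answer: Rational(2835559775656, 3308130879075) ≈ 0.85715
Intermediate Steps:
Function('R')(v, S) = Mul(S, v)
Function('O')(N) = Pow(N, 2) (Function('O')(N) = Mul(N, N) = Pow(N, 2))
Function('I')(Z) = Pow(Add(3, Z, Pow(Z, 2)), 2) (Function('I')(Z) = Pow(Add(Add(3, Pow(Z, 2)), Z), 2) = Pow(Add(3, Z, Pow(Z, 2)), 2))
Add(Mul(44597, Pow(Function('I')(-99), -1)), Mul(30089, Pow(35123, -1))) = Add(Mul(44597, Pow(Pow(Add(3, -99, Pow(-99, 2)), 2), -1)), Mul(30089, Pow(35123, -1))) = Add(Mul(44597, Pow(Pow(Add(3, -99, 9801), 2), -1)), Mul(30089, Rational(1, 35123))) = Add(Mul(44597, Pow(Pow(9705, 2), -1)), Rational(30089, 35123)) = Add(Mul(44597, Pow(94187025, -1)), Rational(30089, 35123)) = Add(Mul(44597, Rational(1, 94187025)), Rational(30089, 35123)) = Add(Rational(44597, 94187025), Rational(30089, 35123)) = Rational(2835559775656, 3308130879075)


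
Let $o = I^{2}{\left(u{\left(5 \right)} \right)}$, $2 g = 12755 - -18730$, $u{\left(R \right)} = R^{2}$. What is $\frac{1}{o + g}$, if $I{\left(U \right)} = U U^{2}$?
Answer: $\frac{2}{488312735} \approx 4.0957 \cdot 10^{-9}$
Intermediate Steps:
$I{\left(U \right)} = U^{3}$
$g = \frac{31485}{2}$ ($g = \frac{12755 - -18730}{2} = \frac{12755 + 18730}{2} = \frac{1}{2} \cdot 31485 = \frac{31485}{2} \approx 15743.0$)
$o = 244140625$ ($o = \left(\left(5^{2}\right)^{3}\right)^{2} = \left(25^{3}\right)^{2} = 15625^{2} = 244140625$)
$\frac{1}{o + g} = \frac{1}{244140625 + \frac{31485}{2}} = \frac{1}{\frac{488312735}{2}} = \frac{2}{488312735}$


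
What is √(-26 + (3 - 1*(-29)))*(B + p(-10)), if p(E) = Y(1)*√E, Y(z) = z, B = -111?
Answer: √6*(-111 + I*√10) ≈ -271.89 + 7.746*I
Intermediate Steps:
p(E) = √E (p(E) = 1*√E = √E)
√(-26 + (3 - 1*(-29)))*(B + p(-10)) = √(-26 + (3 - 1*(-29)))*(-111 + √(-10)) = √(-26 + (3 + 29))*(-111 + I*√10) = √(-26 + 32)*(-111 + I*√10) = √6*(-111 + I*√10)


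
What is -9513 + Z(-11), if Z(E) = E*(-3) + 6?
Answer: -9474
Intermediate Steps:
Z(E) = 6 - 3*E (Z(E) = -3*E + 6 = 6 - 3*E)
-9513 + Z(-11) = -9513 + (6 - 3*(-11)) = -9513 + (6 + 33) = -9513 + 39 = -9474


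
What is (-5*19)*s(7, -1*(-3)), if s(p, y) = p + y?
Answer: -950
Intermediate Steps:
(-5*19)*s(7, -1*(-3)) = (-5*19)*(7 - 1*(-3)) = -95*(7 + 3) = -95*10 = -950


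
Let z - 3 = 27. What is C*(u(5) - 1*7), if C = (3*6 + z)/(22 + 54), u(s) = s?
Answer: -24/19 ≈ -1.2632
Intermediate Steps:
z = 30 (z = 3 + 27 = 30)
C = 12/19 (C = (3*6 + 30)/(22 + 54) = (18 + 30)/76 = 48*(1/76) = 12/19 ≈ 0.63158)
C*(u(5) - 1*7) = 12*(5 - 1*7)/19 = 12*(5 - 7)/19 = (12/19)*(-2) = -24/19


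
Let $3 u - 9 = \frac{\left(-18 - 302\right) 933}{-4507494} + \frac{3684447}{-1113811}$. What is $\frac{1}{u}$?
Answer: $\frac{2510248199817}{4818230710508} \approx 0.52099$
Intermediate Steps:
$u = \frac{4818230710508}{2510248199817}$ ($u = 3 + \frac{\frac{\left(-18 - 302\right) 933}{-4507494} + \frac{3684447}{-1113811}}{3} = 3 + \frac{\left(-320\right) 933 \left(- \frac{1}{4507494}\right) + 3684447 \left(- \frac{1}{1113811}\right)}{3} = 3 + \frac{\left(-298560\right) \left(- \frac{1}{4507494}\right) - \frac{3684447}{1113811}}{3} = 3 + \frac{\frac{49760}{751249} - \frac{3684447}{1113811}}{3} = 3 + \frac{1}{3} \left(- \frac{2712513888943}{836749399939}\right) = 3 - \frac{2712513888943}{2510248199817} = \frac{4818230710508}{2510248199817} \approx 1.9194$)
$\frac{1}{u} = \frac{1}{\frac{4818230710508}{2510248199817}} = \frac{2510248199817}{4818230710508}$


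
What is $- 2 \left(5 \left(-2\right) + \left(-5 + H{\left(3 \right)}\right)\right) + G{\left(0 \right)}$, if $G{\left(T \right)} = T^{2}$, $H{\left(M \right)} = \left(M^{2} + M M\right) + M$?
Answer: $-12$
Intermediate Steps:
$H{\left(M \right)} = M + 2 M^{2}$ ($H{\left(M \right)} = \left(M^{2} + M^{2}\right) + M = 2 M^{2} + M = M + 2 M^{2}$)
$- 2 \left(5 \left(-2\right) + \left(-5 + H{\left(3 \right)}\right)\right) + G{\left(0 \right)} = - 2 \left(5 \left(-2\right) - \left(5 - 3 \left(1 + 2 \cdot 3\right)\right)\right) + 0^{2} = - 2 \left(-10 - \left(5 - 3 \left(1 + 6\right)\right)\right) + 0 = - 2 \left(-10 + \left(-5 + 3 \cdot 7\right)\right) + 0 = - 2 \left(-10 + \left(-5 + 21\right)\right) + 0 = - 2 \left(-10 + 16\right) + 0 = \left(-2\right) 6 + 0 = -12 + 0 = -12$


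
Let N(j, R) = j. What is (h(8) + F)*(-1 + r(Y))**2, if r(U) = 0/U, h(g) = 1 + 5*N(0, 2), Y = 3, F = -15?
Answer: -14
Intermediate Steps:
h(g) = 1 (h(g) = 1 + 5*0 = 1 + 0 = 1)
r(U) = 0
(h(8) + F)*(-1 + r(Y))**2 = (1 - 15)*(-1 + 0)**2 = -14*(-1)**2 = -14*1 = -14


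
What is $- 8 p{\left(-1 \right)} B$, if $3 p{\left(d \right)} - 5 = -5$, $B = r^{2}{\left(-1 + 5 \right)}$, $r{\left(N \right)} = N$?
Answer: $0$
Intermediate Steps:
$B = 16$ ($B = \left(-1 + 5\right)^{2} = 4^{2} = 16$)
$p{\left(d \right)} = 0$ ($p{\left(d \right)} = \frac{5}{3} + \frac{1}{3} \left(-5\right) = \frac{5}{3} - \frac{5}{3} = 0$)
$- 8 p{\left(-1 \right)} B = \left(-8\right) 0 \cdot 16 = 0 \cdot 16 = 0$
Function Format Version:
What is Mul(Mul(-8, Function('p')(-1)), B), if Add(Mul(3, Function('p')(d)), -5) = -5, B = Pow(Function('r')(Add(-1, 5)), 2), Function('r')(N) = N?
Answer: 0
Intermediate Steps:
B = 16 (B = Pow(Add(-1, 5), 2) = Pow(4, 2) = 16)
Function('p')(d) = 0 (Function('p')(d) = Add(Rational(5, 3), Mul(Rational(1, 3), -5)) = Add(Rational(5, 3), Rational(-5, 3)) = 0)
Mul(Mul(-8, Function('p')(-1)), B) = Mul(Mul(-8, 0), 16) = Mul(0, 16) = 0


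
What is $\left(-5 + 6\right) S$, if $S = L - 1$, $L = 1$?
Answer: $0$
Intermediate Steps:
$S = 0$ ($S = 1 - 1 = 0$)
$\left(-5 + 6\right) S = \left(-5 + 6\right) 0 = 1 \cdot 0 = 0$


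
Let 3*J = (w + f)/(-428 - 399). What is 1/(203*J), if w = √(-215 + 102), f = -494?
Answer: 408538/16520749 + 827*I*√113/16520749 ≈ 0.024729 + 0.00053213*I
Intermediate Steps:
w = I*√113 (w = √(-113) = I*√113 ≈ 10.63*I)
J = 494/2481 - I*√113/2481 (J = ((I*√113 - 494)/(-428 - 399))/3 = ((-494 + I*√113)/(-827))/3 = ((-494 + I*√113)*(-1/827))/3 = (494/827 - I*√113/827)/3 = 494/2481 - I*√113/2481 ≈ 0.19911 - 0.0042846*I)
1/(203*J) = 1/(203*(494/2481 - I*√113/2481))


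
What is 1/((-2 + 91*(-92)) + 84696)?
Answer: 1/76322 ≈ 1.3102e-5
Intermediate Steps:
1/((-2 + 91*(-92)) + 84696) = 1/((-2 - 8372) + 84696) = 1/(-8374 + 84696) = 1/76322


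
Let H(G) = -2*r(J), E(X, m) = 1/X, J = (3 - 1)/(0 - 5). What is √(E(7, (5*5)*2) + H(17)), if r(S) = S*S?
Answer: I*√217/35 ≈ 0.42088*I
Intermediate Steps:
J = -⅖ (J = 2/(-5) = 2*(-⅕) = -⅖ ≈ -0.40000)
r(S) = S²
H(G) = -8/25 (H(G) = -2*(-⅖)² = -2*4/25 = -8/25)
√(E(7, (5*5)*2) + H(17)) = √(1/7 - 8/25) = √(⅐ - 8/25) = √(-31/175) = I*√217/35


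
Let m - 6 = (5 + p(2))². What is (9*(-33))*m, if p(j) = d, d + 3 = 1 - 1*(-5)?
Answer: -20790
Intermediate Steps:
d = 3 (d = -3 + (1 - 1*(-5)) = -3 + (1 + 5) = -3 + 6 = 3)
p(j) = 3
m = 70 (m = 6 + (5 + 3)² = 6 + 8² = 6 + 64 = 70)
(9*(-33))*m = (9*(-33))*70 = -297*70 = -20790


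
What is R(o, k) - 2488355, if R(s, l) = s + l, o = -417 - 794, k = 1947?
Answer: -2487619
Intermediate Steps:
o = -1211
R(s, l) = l + s
R(o, k) - 2488355 = (1947 - 1211) - 2488355 = 736 - 2488355 = -2487619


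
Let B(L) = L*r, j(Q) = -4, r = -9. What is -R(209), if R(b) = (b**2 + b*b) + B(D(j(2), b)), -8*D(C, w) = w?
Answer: -700777/8 ≈ -87597.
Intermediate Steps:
D(C, w) = -w/8
B(L) = -9*L (B(L) = L*(-9) = -9*L)
R(b) = 2*b**2 + 9*b/8 (R(b) = (b**2 + b*b) - (-9)*b/8 = (b**2 + b**2) + 9*b/8 = 2*b**2 + 9*b/8)
-R(209) = -209*(9 + 16*209)/8 = -209*(9 + 3344)/8 = -209*3353/8 = -1*700777/8 = -700777/8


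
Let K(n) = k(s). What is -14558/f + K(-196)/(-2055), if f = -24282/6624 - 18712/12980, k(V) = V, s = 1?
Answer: 3969478714599/1392607055 ≈ 2850.4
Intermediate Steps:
f = -6099009/1194160 (f = -24282*1/6624 - 18712*1/12980 = -1349/368 - 4678/3245 = -6099009/1194160 ≈ -5.1074)
K(n) = 1
-14558/f + K(-196)/(-2055) = -14558/(-6099009/1194160) + 1/(-2055) = -14558*(-1194160/6099009) + 1*(-1/2055) = 17384581280/6099009 - 1/2055 = 3969478714599/1392607055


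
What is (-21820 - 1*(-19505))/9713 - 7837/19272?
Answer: -10975951/17017176 ≈ -0.64499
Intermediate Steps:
(-21820 - 1*(-19505))/9713 - 7837/19272 = (-21820 + 19505)*(1/9713) - 7837*1/19272 = -2315*1/9713 - 7837/19272 = -2315/9713 - 7837/19272 = -10975951/17017176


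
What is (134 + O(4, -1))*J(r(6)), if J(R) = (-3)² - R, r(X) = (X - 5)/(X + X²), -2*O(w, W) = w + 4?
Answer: 24505/21 ≈ 1166.9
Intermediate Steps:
O(w, W) = -2 - w/2 (O(w, W) = -(w + 4)/2 = -(4 + w)/2 = -2 - w/2)
r(X) = (-5 + X)/(X + X²)
J(R) = 9 - R
(134 + O(4, -1))*J(r(6)) = (134 + (-2 - ½*4))*(9 - (-5 + 6)/(6*(1 + 6))) = (134 + (-2 - 2))*(9 - 1/(6*7)) = (134 - 4)*(9 - 1/(6*7)) = 130*(9 - 1*1/42) = 130*(9 - 1/42) = 130*(377/42) = 24505/21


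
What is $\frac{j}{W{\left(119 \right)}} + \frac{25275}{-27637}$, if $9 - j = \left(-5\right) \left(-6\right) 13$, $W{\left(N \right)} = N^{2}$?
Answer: $- \frac{368448972}{391367557} \approx -0.94144$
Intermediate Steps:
$j = -381$ ($j = 9 - \left(-5\right) \left(-6\right) 13 = 9 - 30 \cdot 13 = 9 - 390 = -381$)
$\frac{j}{W{\left(119 \right)}} + \frac{25275}{-27637} = - \frac{381}{119^{2}} + \frac{25275}{-27637} = - \frac{381}{14161} + 25275 \left(- \frac{1}{27637}\right) = \left(-381\right) \frac{1}{14161} - \frac{25275}{27637} = - \frac{381}{14161} - \frac{25275}{27637} = - \frac{368448972}{391367557}$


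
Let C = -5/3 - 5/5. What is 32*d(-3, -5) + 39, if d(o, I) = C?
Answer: -139/3 ≈ -46.333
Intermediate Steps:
C = -8/3 (C = -5*⅓ - 5*⅕ = -5/3 - 1 = -8/3 ≈ -2.6667)
d(o, I) = -8/3
32*d(-3, -5) + 39 = 32*(-8/3) + 39 = -256/3 + 39 = -139/3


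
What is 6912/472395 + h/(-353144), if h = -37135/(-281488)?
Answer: 20820464705083/1422994002263680 ≈ 0.014631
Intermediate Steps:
h = 37135/281488 (h = -37135*(-1/281488) = 37135/281488 ≈ 0.13192)
6912/472395 + h/(-353144) = 6912/472395 + (37135/281488)/(-353144) = 6912*(1/472395) + (37135/281488)*(-1/353144) = 2304/157465 - 37135/99405798272 = 20820464705083/1422994002263680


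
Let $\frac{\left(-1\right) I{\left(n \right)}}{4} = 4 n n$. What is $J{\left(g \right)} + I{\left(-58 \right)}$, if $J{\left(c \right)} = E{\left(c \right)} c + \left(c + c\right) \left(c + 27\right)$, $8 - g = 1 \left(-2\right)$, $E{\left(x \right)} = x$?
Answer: $-52984$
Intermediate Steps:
$g = 10$ ($g = 8 - 1 \left(-2\right) = 8 - -2 = 8 + 2 = 10$)
$I{\left(n \right)} = - 16 n^{2}$ ($I{\left(n \right)} = - 4 \cdot 4 n n = - 4 \cdot 4 n^{2} = - 16 n^{2}$)
$J{\left(c \right)} = c^{2} + 2 c \left(27 + c\right)$ ($J{\left(c \right)} = c c + \left(c + c\right) \left(c + 27\right) = c^{2} + 2 c \left(27 + c\right)$)
$J{\left(g \right)} + I{\left(-58 \right)} = 3 \cdot 10 \left(18 + 10\right) - 16 \left(-58\right)^{2} = 3 \cdot 10 \cdot 28 - 53824 = 840 - 53824 = -52984$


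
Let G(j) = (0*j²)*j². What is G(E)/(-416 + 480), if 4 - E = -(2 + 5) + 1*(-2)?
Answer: 0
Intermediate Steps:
E = 13 (E = 4 - (-(2 + 5) + 1*(-2)) = 4 - (-1*7 - 2) = 4 - (-7 - 2) = 4 - 1*(-9) = 4 + 9 = 13)
G(j) = 0 (G(j) = 0*j² = 0)
G(E)/(-416 + 480) = 0/(-416 + 480) = 0/64 = (1/64)*0 = 0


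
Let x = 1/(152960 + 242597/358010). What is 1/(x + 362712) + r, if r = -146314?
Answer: -2906181701648920341839/19862635849636274 ≈ -1.4631e+5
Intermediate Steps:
x = 358010/54761452197 (x = 1/(152960 + 242597*(1/358010)) = 1/(152960 + 242597/358010) = 1/(54761452197/358010) = 358010/54761452197 ≈ 6.5376e-6)
1/(x + 362712) + r = 1/(358010/54761452197 + 362712) - 146314 = 1/(19862635849636274/54761452197) - 146314 = 54761452197/19862635849636274 - 146314 = -2906181701648920341839/19862635849636274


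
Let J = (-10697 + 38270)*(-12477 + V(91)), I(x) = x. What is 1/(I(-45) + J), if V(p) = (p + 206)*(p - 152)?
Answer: -1/843568407 ≈ -1.1854e-9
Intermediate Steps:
V(p) = (-152 + p)*(206 + p) (V(p) = (206 + p)*(-152 + p) = (-152 + p)*(206 + p))
J = -843568362 (J = (-10697 + 38270)*(-12477 + (-31312 + 91**2 + 54*91)) = 27573*(-12477 + (-31312 + 8281 + 4914)) = 27573*(-12477 - 18117) = 27573*(-30594) = -843568362)
1/(I(-45) + J) = 1/(-45 - 843568362) = 1/(-843568407) = -1/843568407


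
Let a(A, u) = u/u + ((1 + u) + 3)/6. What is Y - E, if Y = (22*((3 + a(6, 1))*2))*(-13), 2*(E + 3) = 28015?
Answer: -100615/6 ≈ -16769.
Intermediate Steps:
E = 28009/2 (E = -3 + (½)*28015 = -3 + 28015/2 = 28009/2 ≈ 14005.)
a(A, u) = 5/3 + u/6 (a(A, u) = 1 + (4 + u)*(⅙) = 1 + (⅔ + u/6) = 5/3 + u/6)
Y = -8294/3 (Y = (22*((3 + (5/3 + (⅙)*1))*2))*(-13) = (22*((3 + (5/3 + ⅙))*2))*(-13) = (22*((3 + 11/6)*2))*(-13) = (22*((29/6)*2))*(-13) = (22*(29/3))*(-13) = (638/3)*(-13) = -8294/3 ≈ -2764.7)
Y - E = -8294/3 - 1*28009/2 = -8294/3 - 28009/2 = -100615/6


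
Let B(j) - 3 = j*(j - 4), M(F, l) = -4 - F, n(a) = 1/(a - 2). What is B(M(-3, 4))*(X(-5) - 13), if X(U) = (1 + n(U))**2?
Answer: -4808/49 ≈ -98.122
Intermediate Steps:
n(a) = 1/(-2 + a)
X(U) = (1 + 1/(-2 + U))**2
B(j) = 3 + j*(-4 + j) (B(j) = 3 + j*(j - 4) = 3 + j*(-4 + j))
B(M(-3, 4))*(X(-5) - 13) = (3 + (-4 - 1*(-3))**2 - 4*(-4 - 1*(-3)))*((-1 - 5)**2/(-2 - 5)**2 - 13) = (3 + (-4 + 3)**2 - 4*(-4 + 3))*((-6)**2/(-7)**2 - 13) = (3 + (-1)**2 - 4*(-1))*(36*(1/49) - 13) = (3 + 1 + 4)*(36/49 - 13) = 8*(-601/49) = -4808/49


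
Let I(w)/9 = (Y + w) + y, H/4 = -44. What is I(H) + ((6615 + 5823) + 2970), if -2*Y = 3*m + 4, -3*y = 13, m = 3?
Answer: 27453/2 ≈ 13727.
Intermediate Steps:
y = -13/3 (y = -1/3*13 = -13/3 ≈ -4.3333)
Y = -13/2 (Y = -(3*3 + 4)/2 = -(9 + 4)/2 = -1/2*13 = -13/2 ≈ -6.5000)
H = -176 (H = 4*(-44) = -176)
I(w) = -195/2 + 9*w (I(w) = 9*((-13/2 + w) - 13/3) = 9*(-65/6 + w) = -195/2 + 9*w)
I(H) + ((6615 + 5823) + 2970) = (-195/2 + 9*(-176)) + ((6615 + 5823) + 2970) = (-195/2 - 1584) + (12438 + 2970) = -3363/2 + 15408 = 27453/2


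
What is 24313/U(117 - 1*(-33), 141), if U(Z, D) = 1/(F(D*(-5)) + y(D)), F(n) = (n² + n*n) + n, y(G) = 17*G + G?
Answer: 24212903379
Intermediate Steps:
y(G) = 18*G
F(n) = n + 2*n² (F(n) = (n² + n²) + n = 2*n² + n = n + 2*n²)
U(Z, D) = 1/(18*D - 5*D*(1 - 10*D)) (U(Z, D) = 1/((D*(-5))*(1 + 2*(D*(-5))) + 18*D) = 1/((-5*D)*(1 + 2*(-5*D)) + 18*D) = 1/((-5*D)*(1 - 10*D) + 18*D) = 1/(-5*D*(1 - 10*D) + 18*D) = 1/(18*D - 5*D*(1 - 10*D)))
24313/U(117 - 1*(-33), 141) = 24313/((1/(141*(13 + 50*141)))) = 24313/((1/(141*(13 + 7050)))) = 24313/(((1/141)/7063)) = 24313/(((1/141)*(1/7063))) = 24313/(1/995883) = 24313*995883 = 24212903379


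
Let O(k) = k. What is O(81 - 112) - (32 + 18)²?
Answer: -2531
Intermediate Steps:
O(81 - 112) - (32 + 18)² = (81 - 112) - (32 + 18)² = -31 - 1*50² = -31 - 1*2500 = -31 - 2500 = -2531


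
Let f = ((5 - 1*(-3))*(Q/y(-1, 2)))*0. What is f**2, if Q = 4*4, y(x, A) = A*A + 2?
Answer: 0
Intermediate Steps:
y(x, A) = 2 + A**2 (y(x, A) = A**2 + 2 = 2 + A**2)
Q = 16
f = 0 (f = ((5 - 1*(-3))*(16/(2 + 2**2)))*0 = ((5 + 3)*(16/(2 + 4)))*0 = (8*(16/6))*0 = (8*(16*(1/6)))*0 = (8*(8/3))*0 = (64/3)*0 = 0)
f**2 = 0**2 = 0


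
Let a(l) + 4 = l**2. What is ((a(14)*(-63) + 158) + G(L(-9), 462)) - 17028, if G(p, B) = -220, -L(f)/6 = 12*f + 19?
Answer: -29186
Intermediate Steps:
a(l) = -4 + l**2
L(f) = -114 - 72*f (L(f) = -6*(12*f + 19) = -6*(19 + 12*f) = -114 - 72*f)
((a(14)*(-63) + 158) + G(L(-9), 462)) - 17028 = (((-4 + 14**2)*(-63) + 158) - 220) - 17028 = (((-4 + 196)*(-63) + 158) - 220) - 17028 = ((192*(-63) + 158) - 220) - 17028 = ((-12096 + 158) - 220) - 17028 = (-11938 - 220) - 17028 = -12158 - 17028 = -29186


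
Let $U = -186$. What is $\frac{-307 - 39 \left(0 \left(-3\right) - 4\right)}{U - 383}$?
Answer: $\frac{151}{569} \approx 0.26538$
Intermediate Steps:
$\frac{-307 - 39 \left(0 \left(-3\right) - 4\right)}{U - 383} = \frac{-307 - 39 \left(0 \left(-3\right) - 4\right)}{-186 - 383} = \frac{-307 - 39 \left(0 - 4\right)}{-569} = \left(-307 - -156\right) \left(- \frac{1}{569}\right) = \left(-307 + 156\right) \left(- \frac{1}{569}\right) = \left(-151\right) \left(- \frac{1}{569}\right) = \frac{151}{569}$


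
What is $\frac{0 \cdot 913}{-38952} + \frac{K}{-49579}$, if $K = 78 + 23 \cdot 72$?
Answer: $- \frac{1734}{49579} \approx -0.034974$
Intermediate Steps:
$K = 1734$ ($K = 78 + 1656 = 1734$)
$\frac{0 \cdot 913}{-38952} + \frac{K}{-49579} = \frac{0 \cdot 913}{-38952} + \frac{1734}{-49579} = 0 \left(- \frac{1}{38952}\right) + 1734 \left(- \frac{1}{49579}\right) = 0 - \frac{1734}{49579} = - \frac{1734}{49579}$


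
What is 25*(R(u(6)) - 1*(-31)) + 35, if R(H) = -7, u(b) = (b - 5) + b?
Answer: 635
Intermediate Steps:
u(b) = -5 + 2*b (u(b) = (-5 + b) + b = -5 + 2*b)
25*(R(u(6)) - 1*(-31)) + 35 = 25*(-7 - 1*(-31)) + 35 = 25*(-7 + 31) + 35 = 25*24 + 35 = 600 + 35 = 635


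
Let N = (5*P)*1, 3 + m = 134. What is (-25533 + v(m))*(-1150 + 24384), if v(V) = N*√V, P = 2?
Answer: -593233722 + 232340*√131 ≈ -5.9057e+8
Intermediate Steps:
m = 131 (m = -3 + 134 = 131)
N = 10 (N = (5*2)*1 = 10*1 = 10)
v(V) = 10*√V
(-25533 + v(m))*(-1150 + 24384) = (-25533 + 10*√131)*(-1150 + 24384) = (-25533 + 10*√131)*23234 = -593233722 + 232340*√131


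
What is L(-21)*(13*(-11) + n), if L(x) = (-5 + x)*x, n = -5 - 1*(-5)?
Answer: -78078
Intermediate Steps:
n = 0 (n = -5 + 5 = 0)
L(x) = x*(-5 + x)
L(-21)*(13*(-11) + n) = (-21*(-5 - 21))*(13*(-11) + 0) = (-21*(-26))*(-143 + 0) = 546*(-143) = -78078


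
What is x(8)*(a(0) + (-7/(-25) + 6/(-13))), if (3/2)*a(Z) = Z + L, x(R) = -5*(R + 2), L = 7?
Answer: -8746/39 ≈ -224.26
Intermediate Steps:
x(R) = -10 - 5*R (x(R) = -5*(2 + R) = -10 - 5*R)
a(Z) = 14/3 + 2*Z/3 (a(Z) = 2*(Z + 7)/3 = 2*(7 + Z)/3 = 14/3 + 2*Z/3)
x(8)*(a(0) + (-7/(-25) + 6/(-13))) = (-10 - 5*8)*((14/3 + (2/3)*0) + (-7/(-25) + 6/(-13))) = (-10 - 40)*((14/3 + 0) + (-7*(-1/25) + 6*(-1/13))) = -50*(14/3 + (7/25 - 6/13)) = -50*(14/3 - 59/325) = -50*4373/975 = -8746/39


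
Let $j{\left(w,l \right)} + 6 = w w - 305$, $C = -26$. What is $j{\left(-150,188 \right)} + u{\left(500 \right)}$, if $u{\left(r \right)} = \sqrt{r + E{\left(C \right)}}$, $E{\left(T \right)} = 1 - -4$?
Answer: $22189 + \sqrt{505} \approx 22211.0$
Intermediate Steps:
$E{\left(T \right)} = 5$ ($E{\left(T \right)} = 1 + 4 = 5$)
$u{\left(r \right)} = \sqrt{5 + r}$ ($u{\left(r \right)} = \sqrt{r + 5} = \sqrt{5 + r}$)
$j{\left(w,l \right)} = -311 + w^{2}$ ($j{\left(w,l \right)} = -6 + \left(w w - 305\right) = -6 + \left(w^{2} - 305\right) = -6 + \left(-305 + w^{2}\right) = -311 + w^{2}$)
$j{\left(-150,188 \right)} + u{\left(500 \right)} = \left(-311 + \left(-150\right)^{2}\right) + \sqrt{5 + 500} = \left(-311 + 22500\right) + \sqrt{505} = 22189 + \sqrt{505}$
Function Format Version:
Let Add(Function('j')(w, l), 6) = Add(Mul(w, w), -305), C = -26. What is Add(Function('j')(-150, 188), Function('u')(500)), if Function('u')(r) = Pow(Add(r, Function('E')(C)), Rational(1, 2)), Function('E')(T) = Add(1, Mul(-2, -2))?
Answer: Add(22189, Pow(505, Rational(1, 2))) ≈ 22211.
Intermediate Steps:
Function('E')(T) = 5 (Function('E')(T) = Add(1, 4) = 5)
Function('u')(r) = Pow(Add(5, r), Rational(1, 2)) (Function('u')(r) = Pow(Add(r, 5), Rational(1, 2)) = Pow(Add(5, r), Rational(1, 2)))
Function('j')(w, l) = Add(-311, Pow(w, 2)) (Function('j')(w, l) = Add(-6, Add(Mul(w, w), -305)) = Add(-6, Add(Pow(w, 2), -305)) = Add(-6, Add(-305, Pow(w, 2))) = Add(-311, Pow(w, 2)))
Add(Function('j')(-150, 188), Function('u')(500)) = Add(Add(-311, Pow(-150, 2)), Pow(Add(5, 500), Rational(1, 2))) = Add(Add(-311, 22500), Pow(505, Rational(1, 2))) = Add(22189, Pow(505, Rational(1, 2)))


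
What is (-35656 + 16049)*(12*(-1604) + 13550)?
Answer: 111720686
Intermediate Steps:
(-35656 + 16049)*(12*(-1604) + 13550) = -19607*(-19248 + 13550) = -19607*(-5698) = 111720686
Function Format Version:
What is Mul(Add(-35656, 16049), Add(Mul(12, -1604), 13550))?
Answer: 111720686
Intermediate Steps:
Mul(Add(-35656, 16049), Add(Mul(12, -1604), 13550)) = Mul(-19607, Add(-19248, 13550)) = Mul(-19607, -5698) = 111720686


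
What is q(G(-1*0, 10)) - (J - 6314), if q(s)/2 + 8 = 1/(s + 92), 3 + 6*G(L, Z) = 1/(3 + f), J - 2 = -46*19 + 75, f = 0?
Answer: 2923149/412 ≈ 7095.0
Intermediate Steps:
J = -797 (J = 2 + (-46*19 + 75) = 2 + (-874 + 75) = 2 - 799 = -797)
G(L, Z) = -4/9 (G(L, Z) = -½ + 1/(6*(3 + 0)) = -½ + (⅙)/3 = -½ + (⅙)*(⅓) = -½ + 1/18 = -4/9)
q(s) = -16 + 2/(92 + s) (q(s) = -16 + 2/(s + 92) = -16 + 2/(92 + s))
q(G(-1*0, 10)) - (J - 6314) = 2*(-735 - 8*(-4/9))/(92 - 4/9) - (-797 - 6314) = 2*(-735 + 32/9)/(824/9) - 1*(-7111) = 2*(9/824)*(-6583/9) + 7111 = -6583/412 + 7111 = 2923149/412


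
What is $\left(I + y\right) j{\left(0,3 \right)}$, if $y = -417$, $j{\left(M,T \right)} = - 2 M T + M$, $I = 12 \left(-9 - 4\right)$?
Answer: $0$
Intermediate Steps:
$I = -156$ ($I = 12 \left(-13\right) = -156$)
$j{\left(M,T \right)} = M - 2 M T$ ($j{\left(M,T \right)} = - 2 M T + M = M - 2 M T$)
$\left(I + y\right) j{\left(0,3 \right)} = \left(-156 - 417\right) 0 \left(1 - 6\right) = - 573 \cdot 0 \left(1 - 6\right) = - 573 \cdot 0 \left(-5\right) = \left(-573\right) 0 = 0$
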